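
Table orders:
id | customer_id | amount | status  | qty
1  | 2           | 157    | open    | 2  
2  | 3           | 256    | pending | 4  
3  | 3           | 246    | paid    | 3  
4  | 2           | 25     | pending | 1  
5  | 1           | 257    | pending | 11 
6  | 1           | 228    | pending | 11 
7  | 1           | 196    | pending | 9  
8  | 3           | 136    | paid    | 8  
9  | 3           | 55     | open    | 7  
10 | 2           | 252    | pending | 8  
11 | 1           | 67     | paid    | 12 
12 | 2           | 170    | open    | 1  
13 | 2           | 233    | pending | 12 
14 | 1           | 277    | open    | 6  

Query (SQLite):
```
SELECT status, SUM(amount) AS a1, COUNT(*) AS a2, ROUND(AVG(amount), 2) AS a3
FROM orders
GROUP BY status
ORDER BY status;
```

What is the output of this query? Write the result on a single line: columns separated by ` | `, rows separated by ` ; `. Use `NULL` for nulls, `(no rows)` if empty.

open | 659 | 4 | 164.75 ; paid | 449 | 3 | 149.67 ; pending | 1447 | 7 | 206.71

Group orders by status.
Per group compute: SUM(amount), COUNT(*), ROUND(AVG(amount), 2).
  open: ids {1, 9, 12, 14} → SUM(amount)=659, COUNT(*)=4, ROUND(AVG(amount), 2)=164.75
  paid: ids {3, 8, 11} → SUM(amount)=449, COUNT(*)=3, ROUND(AVG(amount), 2)=149.67
  pending: ids {2, 4, 5, 6, 7, 10, 13} → SUM(amount)=1447, COUNT(*)=7, ROUND(AVG(amount), 2)=206.71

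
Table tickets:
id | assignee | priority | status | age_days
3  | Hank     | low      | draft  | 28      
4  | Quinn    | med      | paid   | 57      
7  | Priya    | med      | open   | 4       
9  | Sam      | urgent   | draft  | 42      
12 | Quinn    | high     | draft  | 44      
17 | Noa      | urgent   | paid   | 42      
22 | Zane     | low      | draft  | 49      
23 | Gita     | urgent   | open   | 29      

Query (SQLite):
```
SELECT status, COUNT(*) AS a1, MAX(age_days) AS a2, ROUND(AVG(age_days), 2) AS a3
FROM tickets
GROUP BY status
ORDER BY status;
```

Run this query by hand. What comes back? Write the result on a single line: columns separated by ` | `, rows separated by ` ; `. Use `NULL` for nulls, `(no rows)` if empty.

draft | 4 | 49 | 40.75 ; open | 2 | 29 | 16.5 ; paid | 2 | 57 | 49.5

Group tickets by status.
Per group compute: COUNT(*), MAX(age_days), ROUND(AVG(age_days), 2).
  draft: ids {3, 9, 12, 22} → COUNT(*)=4, MAX(age_days)=49, ROUND(AVG(age_days), 2)=40.75
  open: ids {7, 23} → COUNT(*)=2, MAX(age_days)=29, ROUND(AVG(age_days), 2)=16.5
  paid: ids {4, 17} → COUNT(*)=2, MAX(age_days)=57, ROUND(AVG(age_days), 2)=49.5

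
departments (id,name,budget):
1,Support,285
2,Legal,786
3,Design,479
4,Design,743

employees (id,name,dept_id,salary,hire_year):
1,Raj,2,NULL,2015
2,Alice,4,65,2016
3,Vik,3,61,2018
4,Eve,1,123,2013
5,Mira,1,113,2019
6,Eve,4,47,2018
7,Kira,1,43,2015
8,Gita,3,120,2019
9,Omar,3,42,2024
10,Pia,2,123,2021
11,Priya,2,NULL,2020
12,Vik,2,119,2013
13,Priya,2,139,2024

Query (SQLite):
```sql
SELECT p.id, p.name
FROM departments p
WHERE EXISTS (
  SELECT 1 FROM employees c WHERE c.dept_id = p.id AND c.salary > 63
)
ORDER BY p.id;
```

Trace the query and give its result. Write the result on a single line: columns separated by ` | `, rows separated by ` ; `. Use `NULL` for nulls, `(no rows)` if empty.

1 | Support ; 2 | Legal ; 3 | Design ; 4 | Design

For each departments row, check whether any employees with matching dept_id has salary > 63.
Keep rows where that is true.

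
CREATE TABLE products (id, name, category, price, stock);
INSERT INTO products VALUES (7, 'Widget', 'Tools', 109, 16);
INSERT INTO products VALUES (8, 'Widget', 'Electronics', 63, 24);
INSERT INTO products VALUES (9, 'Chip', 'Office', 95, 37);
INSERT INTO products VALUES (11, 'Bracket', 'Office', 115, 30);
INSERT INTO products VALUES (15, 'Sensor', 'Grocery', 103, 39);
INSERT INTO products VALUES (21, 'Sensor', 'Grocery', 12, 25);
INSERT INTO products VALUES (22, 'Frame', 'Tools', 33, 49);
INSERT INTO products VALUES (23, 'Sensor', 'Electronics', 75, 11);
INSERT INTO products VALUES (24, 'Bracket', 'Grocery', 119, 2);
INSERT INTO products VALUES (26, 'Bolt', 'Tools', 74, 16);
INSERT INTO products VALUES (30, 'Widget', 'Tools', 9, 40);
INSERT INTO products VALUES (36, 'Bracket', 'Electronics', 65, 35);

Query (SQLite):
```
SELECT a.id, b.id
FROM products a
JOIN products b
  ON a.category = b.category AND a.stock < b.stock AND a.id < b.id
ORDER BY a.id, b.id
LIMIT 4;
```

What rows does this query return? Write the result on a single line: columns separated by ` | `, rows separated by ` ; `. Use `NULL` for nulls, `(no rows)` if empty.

7 | 22 ; 7 | 30 ; 8 | 36 ; 23 | 36

Pairs (a,b) with same category, a.stock < b.stock, a.id < b.id.
category groups: Electronics:{8,23,36} Grocery:{15,21,24} Office:{9,11} Tools:{7,22,26,30}
Ordered by (a.id, b.id); first 4.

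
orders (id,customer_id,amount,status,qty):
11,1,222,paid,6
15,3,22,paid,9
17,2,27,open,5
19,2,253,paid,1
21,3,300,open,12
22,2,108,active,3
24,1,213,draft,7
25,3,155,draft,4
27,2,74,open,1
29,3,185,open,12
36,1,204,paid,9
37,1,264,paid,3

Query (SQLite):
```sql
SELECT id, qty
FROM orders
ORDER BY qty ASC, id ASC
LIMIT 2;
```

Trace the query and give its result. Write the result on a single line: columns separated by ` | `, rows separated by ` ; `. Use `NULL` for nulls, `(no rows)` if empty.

Sort by qty asc, tiebreak id asc: (1, id=19), (1, id=27), (3, id=22), (3, id=37), (4, id=25) …. Take first 2.

19 | 1 ; 27 | 1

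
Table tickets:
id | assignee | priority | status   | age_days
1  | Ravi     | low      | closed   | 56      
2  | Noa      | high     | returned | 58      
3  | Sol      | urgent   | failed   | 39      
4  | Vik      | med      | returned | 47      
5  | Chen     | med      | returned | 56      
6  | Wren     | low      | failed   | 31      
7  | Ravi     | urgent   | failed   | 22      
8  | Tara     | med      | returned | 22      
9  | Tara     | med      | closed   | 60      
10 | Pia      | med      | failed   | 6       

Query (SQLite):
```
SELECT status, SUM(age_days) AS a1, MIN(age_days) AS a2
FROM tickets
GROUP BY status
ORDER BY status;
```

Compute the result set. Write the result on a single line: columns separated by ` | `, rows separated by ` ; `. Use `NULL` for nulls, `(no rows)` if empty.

Group tickets by status.
Per group compute: SUM(age_days), MIN(age_days).
  closed: ids {1, 9} → SUM(age_days)=116, MIN(age_days)=56
  failed: ids {3, 6, 7, 10} → SUM(age_days)=98, MIN(age_days)=6
  returned: ids {2, 4, 5, 8} → SUM(age_days)=183, MIN(age_days)=22

closed | 116 | 56 ; failed | 98 | 6 ; returned | 183 | 22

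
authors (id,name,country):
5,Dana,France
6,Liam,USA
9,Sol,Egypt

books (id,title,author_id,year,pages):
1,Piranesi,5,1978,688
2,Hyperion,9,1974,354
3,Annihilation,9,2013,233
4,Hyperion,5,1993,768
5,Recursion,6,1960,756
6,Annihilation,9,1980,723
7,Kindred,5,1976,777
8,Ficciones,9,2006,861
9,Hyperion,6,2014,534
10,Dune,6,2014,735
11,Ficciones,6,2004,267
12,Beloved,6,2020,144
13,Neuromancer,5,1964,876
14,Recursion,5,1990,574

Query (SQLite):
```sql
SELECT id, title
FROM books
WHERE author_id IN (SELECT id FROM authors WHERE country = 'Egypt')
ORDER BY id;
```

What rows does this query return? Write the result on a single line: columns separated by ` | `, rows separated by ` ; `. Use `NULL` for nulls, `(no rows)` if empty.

Inner query: authors.id where country = 'Egypt'.
Outer: keep books rows whose author_id is in that set.
Inner query → {9}

2 | Hyperion ; 3 | Annihilation ; 6 | Annihilation ; 8 | Ficciones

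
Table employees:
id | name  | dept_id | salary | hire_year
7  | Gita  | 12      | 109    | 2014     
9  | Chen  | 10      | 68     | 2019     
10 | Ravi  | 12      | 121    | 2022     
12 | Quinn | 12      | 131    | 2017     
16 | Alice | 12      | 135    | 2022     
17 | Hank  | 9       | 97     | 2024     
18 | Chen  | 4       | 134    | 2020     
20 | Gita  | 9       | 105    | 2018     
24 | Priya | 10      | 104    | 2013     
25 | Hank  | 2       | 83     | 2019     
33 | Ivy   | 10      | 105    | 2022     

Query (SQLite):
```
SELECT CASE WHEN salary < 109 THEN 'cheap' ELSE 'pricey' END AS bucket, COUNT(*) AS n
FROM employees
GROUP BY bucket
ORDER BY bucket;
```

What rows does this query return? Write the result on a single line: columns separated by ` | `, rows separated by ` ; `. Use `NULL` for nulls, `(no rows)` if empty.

Bucket rows by salary < 109 → 'cheap' else 'pricey'; count each bucket.

cheap | 6 ; pricey | 5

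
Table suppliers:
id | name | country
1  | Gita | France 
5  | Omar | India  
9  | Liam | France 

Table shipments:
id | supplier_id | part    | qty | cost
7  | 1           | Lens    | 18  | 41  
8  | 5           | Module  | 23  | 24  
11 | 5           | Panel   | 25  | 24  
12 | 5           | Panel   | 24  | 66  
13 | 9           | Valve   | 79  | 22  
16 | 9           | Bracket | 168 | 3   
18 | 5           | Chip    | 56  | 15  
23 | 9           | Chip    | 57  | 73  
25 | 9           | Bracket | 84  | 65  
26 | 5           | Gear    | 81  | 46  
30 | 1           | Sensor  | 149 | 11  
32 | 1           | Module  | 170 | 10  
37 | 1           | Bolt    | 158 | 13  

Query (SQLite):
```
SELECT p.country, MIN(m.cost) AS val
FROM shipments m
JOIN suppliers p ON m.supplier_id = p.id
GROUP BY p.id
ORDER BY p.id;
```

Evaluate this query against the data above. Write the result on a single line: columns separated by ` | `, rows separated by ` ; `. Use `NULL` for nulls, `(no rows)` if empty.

Join each shipments row to its suppliers via supplier_id.
Group joined rows by suppliers.id; compute MIN(m.cost) per group.
  1: ids {7, 30, 32, 37} → MIN(m.cost)=10
  5: ids {8, 11, 12, 18, 26} → MIN(m.cost)=15
  9: ids {13, 16, 23, 25} → MIN(m.cost)=3

France | 10 ; India | 15 ; France | 3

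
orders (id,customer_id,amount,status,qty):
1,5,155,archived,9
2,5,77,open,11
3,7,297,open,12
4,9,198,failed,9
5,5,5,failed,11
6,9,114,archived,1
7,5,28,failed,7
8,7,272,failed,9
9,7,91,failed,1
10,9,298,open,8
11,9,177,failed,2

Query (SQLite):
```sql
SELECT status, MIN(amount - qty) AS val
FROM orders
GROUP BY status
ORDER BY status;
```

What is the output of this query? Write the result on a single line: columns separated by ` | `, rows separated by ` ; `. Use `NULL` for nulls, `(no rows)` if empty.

archived | 113 ; failed | -6 ; open | 66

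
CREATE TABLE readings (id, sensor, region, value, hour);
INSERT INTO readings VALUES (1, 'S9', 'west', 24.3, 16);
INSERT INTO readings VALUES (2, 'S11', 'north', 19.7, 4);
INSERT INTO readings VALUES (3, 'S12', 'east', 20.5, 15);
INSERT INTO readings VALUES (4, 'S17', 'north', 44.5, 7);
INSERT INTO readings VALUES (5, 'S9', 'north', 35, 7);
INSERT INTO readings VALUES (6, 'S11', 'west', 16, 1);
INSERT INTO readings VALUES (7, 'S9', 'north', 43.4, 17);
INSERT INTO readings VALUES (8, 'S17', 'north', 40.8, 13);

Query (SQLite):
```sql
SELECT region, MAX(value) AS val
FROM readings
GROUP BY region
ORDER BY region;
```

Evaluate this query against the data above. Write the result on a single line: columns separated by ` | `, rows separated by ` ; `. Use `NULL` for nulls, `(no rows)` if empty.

east | 20.5 ; north | 44.5 ; west | 24.3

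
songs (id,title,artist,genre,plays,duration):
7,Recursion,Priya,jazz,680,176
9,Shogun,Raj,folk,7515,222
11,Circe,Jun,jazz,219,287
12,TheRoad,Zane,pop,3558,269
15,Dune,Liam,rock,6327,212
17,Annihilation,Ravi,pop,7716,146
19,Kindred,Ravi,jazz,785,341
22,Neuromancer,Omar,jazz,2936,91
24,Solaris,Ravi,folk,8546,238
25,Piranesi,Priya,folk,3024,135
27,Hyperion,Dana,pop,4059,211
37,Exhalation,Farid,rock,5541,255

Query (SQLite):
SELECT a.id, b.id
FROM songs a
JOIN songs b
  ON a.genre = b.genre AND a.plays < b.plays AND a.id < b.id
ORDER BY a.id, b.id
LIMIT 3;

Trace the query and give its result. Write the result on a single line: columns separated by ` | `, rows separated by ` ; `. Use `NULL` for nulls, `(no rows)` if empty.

7 | 19 ; 7 | 22 ; 9 | 24

Pairs (a,b) with same genre, a.plays < b.plays, a.id < b.id.
genre groups: folk:{9,24,25} jazz:{7,11,19,22} pop:{12,17,27} rock:{15,37}
Ordered by (a.id, b.id); first 3.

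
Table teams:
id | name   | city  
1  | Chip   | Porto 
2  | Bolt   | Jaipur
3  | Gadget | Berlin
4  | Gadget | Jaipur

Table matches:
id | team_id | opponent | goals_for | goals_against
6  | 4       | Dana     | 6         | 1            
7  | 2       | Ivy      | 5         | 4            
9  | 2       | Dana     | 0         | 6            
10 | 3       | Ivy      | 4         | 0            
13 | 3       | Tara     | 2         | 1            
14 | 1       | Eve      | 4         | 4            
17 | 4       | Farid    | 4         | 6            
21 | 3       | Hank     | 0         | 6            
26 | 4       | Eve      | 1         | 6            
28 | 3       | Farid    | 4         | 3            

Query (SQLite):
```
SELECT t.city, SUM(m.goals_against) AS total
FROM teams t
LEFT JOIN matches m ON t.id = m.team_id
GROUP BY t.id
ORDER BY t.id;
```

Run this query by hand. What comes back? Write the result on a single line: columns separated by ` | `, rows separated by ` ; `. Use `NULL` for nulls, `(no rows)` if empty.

Porto | 4 ; Jaipur | 10 ; Berlin | 10 ; Jaipur | 13

LEFT JOIN keeps every teams row; unmatched ones get NULL for matches columns.
Group by teams.id and compute SUM(m.goals_against). SUM over an all-NULL group is NULL.
  1: ids {14} → SUM(m.goals_against)=4
  2: ids {7, 9} → SUM(m.goals_against)=10
  3: ids {10, 13, 21, 28} → SUM(m.goals_against)=10
  4: ids {6, 17, 26} → SUM(m.goals_against)=13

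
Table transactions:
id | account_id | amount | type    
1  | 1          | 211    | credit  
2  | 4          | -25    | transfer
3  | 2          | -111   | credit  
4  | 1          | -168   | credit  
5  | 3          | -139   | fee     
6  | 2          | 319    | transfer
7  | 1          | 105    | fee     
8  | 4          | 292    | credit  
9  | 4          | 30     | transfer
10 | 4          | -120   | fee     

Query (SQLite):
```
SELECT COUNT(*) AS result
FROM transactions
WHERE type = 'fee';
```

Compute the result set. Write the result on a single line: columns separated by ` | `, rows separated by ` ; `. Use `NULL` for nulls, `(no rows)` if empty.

3

Rows where type='fee' → amount values: [-139, 105, -120].
COUNT(*) counts rows → 3.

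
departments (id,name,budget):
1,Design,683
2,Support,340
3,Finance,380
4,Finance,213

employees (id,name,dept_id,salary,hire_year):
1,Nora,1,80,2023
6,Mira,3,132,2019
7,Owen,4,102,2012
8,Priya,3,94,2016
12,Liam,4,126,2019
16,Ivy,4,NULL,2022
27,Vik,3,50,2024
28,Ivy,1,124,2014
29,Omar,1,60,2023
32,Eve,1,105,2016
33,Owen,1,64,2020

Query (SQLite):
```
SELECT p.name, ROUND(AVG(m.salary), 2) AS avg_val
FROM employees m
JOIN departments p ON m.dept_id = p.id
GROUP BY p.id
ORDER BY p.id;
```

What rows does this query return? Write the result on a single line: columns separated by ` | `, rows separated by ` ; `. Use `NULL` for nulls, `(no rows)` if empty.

Design | 86.6 ; Finance | 92 ; Finance | 114

Join each employees row to its departments via dept_id.
Group joined rows by departments.id; compute ROUND(AVG(m.salary), 2) per group.
  1: ids {1, 28, 29, 32, 33} → ROUND(AVG(m.salary), 2)=86.6
  3: ids {6, 8, 27} → ROUND(AVG(m.salary), 2)=92
  4: ids {7, 12, 16} → ROUND(AVG(m.salary), 2)=114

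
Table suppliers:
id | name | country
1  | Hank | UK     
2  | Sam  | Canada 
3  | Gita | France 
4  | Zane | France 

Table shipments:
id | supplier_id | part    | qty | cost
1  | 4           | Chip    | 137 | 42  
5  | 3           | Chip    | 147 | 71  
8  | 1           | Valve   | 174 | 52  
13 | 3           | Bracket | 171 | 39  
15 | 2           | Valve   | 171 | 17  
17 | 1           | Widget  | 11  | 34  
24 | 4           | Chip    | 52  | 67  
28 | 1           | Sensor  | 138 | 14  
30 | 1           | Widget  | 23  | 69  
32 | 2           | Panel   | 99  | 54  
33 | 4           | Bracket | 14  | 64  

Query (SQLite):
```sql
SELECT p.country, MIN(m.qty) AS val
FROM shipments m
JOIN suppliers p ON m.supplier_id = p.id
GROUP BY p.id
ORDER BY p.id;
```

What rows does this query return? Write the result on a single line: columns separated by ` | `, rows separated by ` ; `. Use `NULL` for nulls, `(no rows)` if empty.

Join each shipments row to its suppliers via supplier_id.
Group joined rows by suppliers.id; compute MIN(m.qty) per group.
  1: ids {8, 17, 28, 30} → MIN(m.qty)=11
  2: ids {15, 32} → MIN(m.qty)=99
  3: ids {5, 13} → MIN(m.qty)=147
  4: ids {1, 24, 33} → MIN(m.qty)=14

UK | 11 ; Canada | 99 ; France | 147 ; France | 14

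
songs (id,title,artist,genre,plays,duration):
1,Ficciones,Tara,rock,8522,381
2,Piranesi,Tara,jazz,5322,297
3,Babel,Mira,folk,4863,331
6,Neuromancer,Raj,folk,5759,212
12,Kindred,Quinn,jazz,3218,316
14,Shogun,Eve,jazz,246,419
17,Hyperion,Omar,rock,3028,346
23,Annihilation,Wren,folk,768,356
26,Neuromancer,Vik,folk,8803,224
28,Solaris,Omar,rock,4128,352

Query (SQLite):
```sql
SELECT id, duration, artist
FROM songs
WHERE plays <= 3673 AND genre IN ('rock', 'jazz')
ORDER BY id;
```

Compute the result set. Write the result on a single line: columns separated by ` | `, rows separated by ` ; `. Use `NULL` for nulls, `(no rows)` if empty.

plays <= 3673: ids {12, 14, 17, 23}
genre IN ('rock', 'jazz'): ids {1, 2, 12, 14, 17, 28}
Combine with AND.

12 | 316 | Quinn ; 14 | 419 | Eve ; 17 | 346 | Omar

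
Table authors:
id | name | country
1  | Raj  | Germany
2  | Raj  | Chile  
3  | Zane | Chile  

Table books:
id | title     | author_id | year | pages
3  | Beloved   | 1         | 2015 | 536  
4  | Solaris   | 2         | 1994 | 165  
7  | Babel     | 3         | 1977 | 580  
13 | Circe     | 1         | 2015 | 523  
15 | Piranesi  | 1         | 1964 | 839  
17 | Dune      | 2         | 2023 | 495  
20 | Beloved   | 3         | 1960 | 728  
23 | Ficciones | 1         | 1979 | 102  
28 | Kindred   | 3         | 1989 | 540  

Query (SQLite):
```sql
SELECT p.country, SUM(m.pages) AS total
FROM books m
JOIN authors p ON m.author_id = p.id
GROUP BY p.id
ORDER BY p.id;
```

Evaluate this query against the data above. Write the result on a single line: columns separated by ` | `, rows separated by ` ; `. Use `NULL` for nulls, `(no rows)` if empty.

Join each books row to its authors via author_id.
Group joined rows by authors.id; compute SUM(m.pages) per group.
  1: ids {3, 13, 15, 23} → SUM(m.pages)=2000
  2: ids {4, 17} → SUM(m.pages)=660
  3: ids {7, 20, 28} → SUM(m.pages)=1848

Germany | 2000 ; Chile | 660 ; Chile | 1848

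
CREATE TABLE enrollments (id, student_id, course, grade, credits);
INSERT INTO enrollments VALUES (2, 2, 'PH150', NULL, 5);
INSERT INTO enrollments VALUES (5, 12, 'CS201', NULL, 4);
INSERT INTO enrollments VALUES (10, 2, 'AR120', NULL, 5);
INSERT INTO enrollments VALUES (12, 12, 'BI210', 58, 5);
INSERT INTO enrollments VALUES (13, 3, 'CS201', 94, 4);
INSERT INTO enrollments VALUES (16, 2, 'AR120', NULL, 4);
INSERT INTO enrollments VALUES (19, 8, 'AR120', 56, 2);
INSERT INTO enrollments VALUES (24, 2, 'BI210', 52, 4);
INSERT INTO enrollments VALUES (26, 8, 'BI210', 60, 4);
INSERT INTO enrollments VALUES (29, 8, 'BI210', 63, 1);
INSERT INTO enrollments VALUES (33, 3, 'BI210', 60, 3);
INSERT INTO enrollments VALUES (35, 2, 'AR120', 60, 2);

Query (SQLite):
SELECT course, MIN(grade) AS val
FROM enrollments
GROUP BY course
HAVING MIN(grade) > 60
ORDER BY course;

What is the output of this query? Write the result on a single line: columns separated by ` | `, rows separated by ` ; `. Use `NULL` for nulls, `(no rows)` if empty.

CS201 | 94

Partition enrollments by course; compute MIN(grade) within each group.
HAVING: keep groups where MIN(grade) > 60.
  AR120: ids {10, 16, 19, 35} → MIN(grade)=56
  BI210: ids {12, 24, 26, 29, 33} → MIN(grade)=52
  CS201: ids {5, 13} → MIN(grade)=94
  PH150: ids {2} → MIN(grade)=NULL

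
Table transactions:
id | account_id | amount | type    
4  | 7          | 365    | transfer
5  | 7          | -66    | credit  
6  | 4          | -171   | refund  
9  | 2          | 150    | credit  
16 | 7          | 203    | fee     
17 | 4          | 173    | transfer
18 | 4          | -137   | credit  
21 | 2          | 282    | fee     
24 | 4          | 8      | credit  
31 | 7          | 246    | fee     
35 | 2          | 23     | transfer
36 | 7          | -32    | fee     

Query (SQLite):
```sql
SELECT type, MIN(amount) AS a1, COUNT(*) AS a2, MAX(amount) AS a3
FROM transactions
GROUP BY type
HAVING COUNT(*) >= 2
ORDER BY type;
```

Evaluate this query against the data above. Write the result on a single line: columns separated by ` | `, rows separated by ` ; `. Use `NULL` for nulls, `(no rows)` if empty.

Group transactions by type.
Per group compute: MIN(amount), COUNT(*), MAX(amount).
HAVING: drop groups with fewer than 2 rows.
  credit: ids {5, 9, 18, 24} → MIN(amount)=-137, COUNT(*)=4, MAX(amount)=150
  fee: ids {16, 21, 31, 36} → MIN(amount)=-32, COUNT(*)=4, MAX(amount)=282
  refund: ids {6} → MIN(amount)=-171, COUNT(*)=1, MAX(amount)=-171
  transfer: ids {4, 17, 35} → MIN(amount)=23, COUNT(*)=3, MAX(amount)=365

credit | -137 | 4 | 150 ; fee | -32 | 4 | 282 ; transfer | 23 | 3 | 365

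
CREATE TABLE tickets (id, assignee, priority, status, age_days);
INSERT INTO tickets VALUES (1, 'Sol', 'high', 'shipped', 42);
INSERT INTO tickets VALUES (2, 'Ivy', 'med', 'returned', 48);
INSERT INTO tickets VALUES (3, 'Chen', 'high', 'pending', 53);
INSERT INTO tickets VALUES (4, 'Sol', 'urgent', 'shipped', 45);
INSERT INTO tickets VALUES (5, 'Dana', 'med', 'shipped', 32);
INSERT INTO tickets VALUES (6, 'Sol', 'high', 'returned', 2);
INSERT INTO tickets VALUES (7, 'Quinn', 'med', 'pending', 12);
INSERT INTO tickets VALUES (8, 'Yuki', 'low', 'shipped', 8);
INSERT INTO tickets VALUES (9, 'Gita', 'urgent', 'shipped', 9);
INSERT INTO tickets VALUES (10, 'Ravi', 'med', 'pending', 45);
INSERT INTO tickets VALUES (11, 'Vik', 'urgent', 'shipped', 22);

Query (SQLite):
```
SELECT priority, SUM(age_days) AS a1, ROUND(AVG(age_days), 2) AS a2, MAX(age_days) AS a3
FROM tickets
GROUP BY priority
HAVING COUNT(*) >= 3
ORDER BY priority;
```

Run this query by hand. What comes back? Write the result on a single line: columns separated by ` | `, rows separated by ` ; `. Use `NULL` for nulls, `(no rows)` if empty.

high | 97 | 32.33 | 53 ; med | 137 | 34.25 | 48 ; urgent | 76 | 25.33 | 45

Group tickets by priority.
Per group compute: SUM(age_days), ROUND(AVG(age_days), 2), MAX(age_days).
HAVING: drop groups with fewer than 3 rows.
  high: ids {1, 3, 6} → SUM(age_days)=97, ROUND(AVG(age_days), 2)=32.33, MAX(age_days)=53
  low: ids {8} → SUM(age_days)=8, ROUND(AVG(age_days), 2)=8, MAX(age_days)=8
  med: ids {2, 5, 7, 10} → SUM(age_days)=137, ROUND(AVG(age_days), 2)=34.25, MAX(age_days)=48
  urgent: ids {4, 9, 11} → SUM(age_days)=76, ROUND(AVG(age_days), 2)=25.33, MAX(age_days)=45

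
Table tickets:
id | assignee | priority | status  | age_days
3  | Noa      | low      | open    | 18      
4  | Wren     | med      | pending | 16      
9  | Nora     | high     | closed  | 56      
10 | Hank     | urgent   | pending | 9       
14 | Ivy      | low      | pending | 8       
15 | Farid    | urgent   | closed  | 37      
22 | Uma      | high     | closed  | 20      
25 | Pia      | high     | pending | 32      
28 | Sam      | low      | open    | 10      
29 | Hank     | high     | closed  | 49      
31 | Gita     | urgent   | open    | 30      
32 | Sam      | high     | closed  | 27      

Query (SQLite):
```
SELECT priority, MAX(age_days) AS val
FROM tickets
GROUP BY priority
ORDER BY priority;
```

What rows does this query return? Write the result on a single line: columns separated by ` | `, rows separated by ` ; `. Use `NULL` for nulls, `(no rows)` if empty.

high | 56 ; low | 18 ; med | 16 ; urgent | 37

Partition tickets by priority; compute MAX(age_days) within each group.
  high: ids {9, 22, 25, 29, 32} → MAX(age_days)=56
  low: ids {3, 14, 28} → MAX(age_days)=18
  med: ids {4} → MAX(age_days)=16
  urgent: ids {10, 15, 31} → MAX(age_days)=37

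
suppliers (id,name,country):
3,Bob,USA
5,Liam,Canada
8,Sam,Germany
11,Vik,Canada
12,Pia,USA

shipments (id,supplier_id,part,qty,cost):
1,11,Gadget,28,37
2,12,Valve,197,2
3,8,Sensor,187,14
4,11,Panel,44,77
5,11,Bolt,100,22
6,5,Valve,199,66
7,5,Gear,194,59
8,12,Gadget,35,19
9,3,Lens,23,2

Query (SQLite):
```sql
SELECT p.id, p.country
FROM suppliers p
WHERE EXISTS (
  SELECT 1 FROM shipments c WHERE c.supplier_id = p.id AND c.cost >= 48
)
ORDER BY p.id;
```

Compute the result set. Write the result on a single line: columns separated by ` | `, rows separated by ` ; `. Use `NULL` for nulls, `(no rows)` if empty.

For each suppliers row, check whether any shipments with matching supplier_id has cost >= 48.
Keep rows where that is true.

5 | Canada ; 11 | Canada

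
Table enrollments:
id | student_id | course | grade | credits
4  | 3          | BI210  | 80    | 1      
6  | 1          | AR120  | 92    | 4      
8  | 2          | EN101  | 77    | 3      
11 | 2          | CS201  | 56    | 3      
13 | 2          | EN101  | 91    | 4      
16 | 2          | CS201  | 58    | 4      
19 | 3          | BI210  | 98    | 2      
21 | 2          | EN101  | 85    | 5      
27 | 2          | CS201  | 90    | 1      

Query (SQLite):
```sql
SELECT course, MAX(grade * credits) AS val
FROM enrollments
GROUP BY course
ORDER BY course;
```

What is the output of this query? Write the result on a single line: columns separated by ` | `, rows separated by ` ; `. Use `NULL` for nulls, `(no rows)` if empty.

For each row compute grade * credits.
Group by course; take MAX of the expression per group.
  AR120: ids {6} → MAX(grade * credits)=368
  BI210: ids {4, 19} → MAX(grade * credits)=196
  CS201: ids {11, 16, 27} → MAX(grade * credits)=232
  EN101: ids {8, 13, 21} → MAX(grade * credits)=425

AR120 | 368 ; BI210 | 196 ; CS201 | 232 ; EN101 | 425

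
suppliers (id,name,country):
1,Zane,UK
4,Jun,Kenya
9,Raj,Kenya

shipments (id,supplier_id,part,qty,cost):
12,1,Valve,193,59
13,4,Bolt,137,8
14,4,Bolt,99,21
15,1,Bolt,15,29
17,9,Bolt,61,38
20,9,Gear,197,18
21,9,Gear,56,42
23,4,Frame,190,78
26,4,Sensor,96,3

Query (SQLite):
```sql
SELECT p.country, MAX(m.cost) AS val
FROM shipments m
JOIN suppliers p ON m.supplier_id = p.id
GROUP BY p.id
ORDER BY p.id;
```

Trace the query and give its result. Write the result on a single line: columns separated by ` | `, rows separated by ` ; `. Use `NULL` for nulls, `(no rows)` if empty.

Join each shipments row to its suppliers via supplier_id.
Group joined rows by suppliers.id; compute MAX(m.cost) per group.
  1: ids {12, 15} → MAX(m.cost)=59
  4: ids {13, 14, 23, 26} → MAX(m.cost)=78
  9: ids {17, 20, 21} → MAX(m.cost)=42

UK | 59 ; Kenya | 78 ; Kenya | 42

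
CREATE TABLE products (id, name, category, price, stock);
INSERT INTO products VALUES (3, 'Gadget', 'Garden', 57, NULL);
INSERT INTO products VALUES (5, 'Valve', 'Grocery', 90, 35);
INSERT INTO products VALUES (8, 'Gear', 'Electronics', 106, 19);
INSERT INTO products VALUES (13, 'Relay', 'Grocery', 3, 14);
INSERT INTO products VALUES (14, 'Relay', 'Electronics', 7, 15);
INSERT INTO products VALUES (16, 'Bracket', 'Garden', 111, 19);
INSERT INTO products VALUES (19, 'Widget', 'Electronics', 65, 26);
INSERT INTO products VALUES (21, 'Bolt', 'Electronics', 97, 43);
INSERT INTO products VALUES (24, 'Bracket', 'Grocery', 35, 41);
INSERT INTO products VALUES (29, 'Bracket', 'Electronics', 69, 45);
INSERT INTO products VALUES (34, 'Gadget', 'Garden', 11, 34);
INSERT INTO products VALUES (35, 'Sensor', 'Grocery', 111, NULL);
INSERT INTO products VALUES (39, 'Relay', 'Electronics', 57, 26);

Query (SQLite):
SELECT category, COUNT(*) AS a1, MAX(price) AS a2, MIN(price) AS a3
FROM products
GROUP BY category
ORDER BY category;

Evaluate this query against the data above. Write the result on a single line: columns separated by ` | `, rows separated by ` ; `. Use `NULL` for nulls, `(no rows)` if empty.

Group products by category.
Per group compute: COUNT(*), MAX(price), MIN(price).
  Electronics: ids {8, 14, 19, 21, 29, 39} → COUNT(*)=6, MAX(price)=106, MIN(price)=7
  Garden: ids {3, 16, 34} → COUNT(*)=3, MAX(price)=111, MIN(price)=11
  Grocery: ids {5, 13, 24, 35} → COUNT(*)=4, MAX(price)=111, MIN(price)=3

Electronics | 6 | 106 | 7 ; Garden | 3 | 111 | 11 ; Grocery | 4 | 111 | 3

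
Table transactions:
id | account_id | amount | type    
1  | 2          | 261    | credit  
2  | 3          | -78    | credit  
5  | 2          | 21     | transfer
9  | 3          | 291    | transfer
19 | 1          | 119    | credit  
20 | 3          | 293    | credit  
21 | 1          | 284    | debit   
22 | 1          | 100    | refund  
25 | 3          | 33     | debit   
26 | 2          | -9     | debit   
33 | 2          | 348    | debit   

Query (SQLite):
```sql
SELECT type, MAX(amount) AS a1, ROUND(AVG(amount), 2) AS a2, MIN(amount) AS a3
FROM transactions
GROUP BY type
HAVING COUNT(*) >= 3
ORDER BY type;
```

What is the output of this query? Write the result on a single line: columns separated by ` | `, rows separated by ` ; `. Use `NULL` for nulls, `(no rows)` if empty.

credit | 293 | 148.75 | -78 ; debit | 348 | 164 | -9

Group transactions by type.
Per group compute: MAX(amount), ROUND(AVG(amount), 2), MIN(amount).
HAVING: drop groups with fewer than 3 rows.
  credit: ids {1, 2, 19, 20} → MAX(amount)=293, ROUND(AVG(amount), 2)=148.75, MIN(amount)=-78
  debit: ids {21, 25, 26, 33} → MAX(amount)=348, ROUND(AVG(amount), 2)=164, MIN(amount)=-9
  refund: ids {22} → MAX(amount)=100, ROUND(AVG(amount), 2)=100, MIN(amount)=100
  transfer: ids {5, 9} → MAX(amount)=291, ROUND(AVG(amount), 2)=156, MIN(amount)=21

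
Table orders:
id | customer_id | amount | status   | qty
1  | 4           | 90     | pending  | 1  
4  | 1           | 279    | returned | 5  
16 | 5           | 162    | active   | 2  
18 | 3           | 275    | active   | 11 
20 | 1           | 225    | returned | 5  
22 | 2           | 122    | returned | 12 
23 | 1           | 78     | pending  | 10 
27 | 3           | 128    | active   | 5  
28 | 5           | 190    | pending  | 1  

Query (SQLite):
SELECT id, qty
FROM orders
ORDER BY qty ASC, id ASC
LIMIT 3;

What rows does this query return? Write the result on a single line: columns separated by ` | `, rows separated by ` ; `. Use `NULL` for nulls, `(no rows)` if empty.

1 | 1 ; 28 | 1 ; 16 | 2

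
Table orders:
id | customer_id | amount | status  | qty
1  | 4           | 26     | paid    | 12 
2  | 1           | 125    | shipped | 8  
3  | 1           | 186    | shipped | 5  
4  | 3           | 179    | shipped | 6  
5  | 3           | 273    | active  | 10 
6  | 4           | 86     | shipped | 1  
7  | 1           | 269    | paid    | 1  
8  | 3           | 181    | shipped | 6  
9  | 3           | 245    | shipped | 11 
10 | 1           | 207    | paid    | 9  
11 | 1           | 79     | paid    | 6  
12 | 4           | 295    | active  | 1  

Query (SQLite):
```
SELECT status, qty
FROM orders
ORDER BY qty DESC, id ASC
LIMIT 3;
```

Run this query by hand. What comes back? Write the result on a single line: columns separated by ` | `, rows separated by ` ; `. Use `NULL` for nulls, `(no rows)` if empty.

paid | 12 ; shipped | 11 ; active | 10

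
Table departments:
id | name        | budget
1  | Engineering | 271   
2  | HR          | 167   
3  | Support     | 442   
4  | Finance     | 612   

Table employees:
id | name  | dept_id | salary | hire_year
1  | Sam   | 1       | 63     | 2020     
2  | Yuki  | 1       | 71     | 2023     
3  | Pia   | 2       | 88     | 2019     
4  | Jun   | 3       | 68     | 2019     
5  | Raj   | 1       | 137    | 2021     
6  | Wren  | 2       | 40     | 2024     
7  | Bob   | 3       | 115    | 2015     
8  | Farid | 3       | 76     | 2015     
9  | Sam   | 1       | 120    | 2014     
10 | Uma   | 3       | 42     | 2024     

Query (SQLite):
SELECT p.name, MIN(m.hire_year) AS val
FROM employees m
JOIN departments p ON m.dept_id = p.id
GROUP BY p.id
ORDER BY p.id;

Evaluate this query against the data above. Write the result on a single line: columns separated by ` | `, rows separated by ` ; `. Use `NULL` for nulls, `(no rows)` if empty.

Join each employees row to its departments via dept_id.
Group joined rows by departments.id; compute MIN(m.hire_year) per group.
  1: ids {1, 2, 5, 9} → MIN(m.hire_year)=2014
  2: ids {3, 6} → MIN(m.hire_year)=2019
  3: ids {4, 7, 8, 10} → MIN(m.hire_year)=2015

Engineering | 2014 ; HR | 2019 ; Support | 2015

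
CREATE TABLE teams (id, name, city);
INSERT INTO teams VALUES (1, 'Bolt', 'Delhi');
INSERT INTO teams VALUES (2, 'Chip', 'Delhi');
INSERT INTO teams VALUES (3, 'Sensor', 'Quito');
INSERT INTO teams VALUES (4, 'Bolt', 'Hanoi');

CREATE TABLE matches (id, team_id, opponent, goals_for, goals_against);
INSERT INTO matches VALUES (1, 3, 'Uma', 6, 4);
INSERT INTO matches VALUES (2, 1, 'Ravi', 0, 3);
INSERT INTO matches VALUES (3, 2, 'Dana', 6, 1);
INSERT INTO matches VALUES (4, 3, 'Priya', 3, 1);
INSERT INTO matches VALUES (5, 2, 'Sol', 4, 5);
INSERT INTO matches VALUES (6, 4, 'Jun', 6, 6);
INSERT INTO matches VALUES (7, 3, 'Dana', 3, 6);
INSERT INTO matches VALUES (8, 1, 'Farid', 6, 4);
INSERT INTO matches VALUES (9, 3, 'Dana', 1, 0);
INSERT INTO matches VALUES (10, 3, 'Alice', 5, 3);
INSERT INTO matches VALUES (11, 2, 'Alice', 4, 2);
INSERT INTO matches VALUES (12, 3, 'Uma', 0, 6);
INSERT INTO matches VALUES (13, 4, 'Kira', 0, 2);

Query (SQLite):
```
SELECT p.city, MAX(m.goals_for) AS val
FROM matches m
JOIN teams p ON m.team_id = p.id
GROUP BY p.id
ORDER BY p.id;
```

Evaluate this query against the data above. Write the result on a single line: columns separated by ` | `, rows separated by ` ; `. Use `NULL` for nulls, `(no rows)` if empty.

Join each matches row to its teams via team_id.
Group joined rows by teams.id; compute MAX(m.goals_for) per group.
  1: ids {2, 8} → MAX(m.goals_for)=6
  2: ids {3, 5, 11} → MAX(m.goals_for)=6
  3: ids {1, 4, 7, 9, 10, 12} → MAX(m.goals_for)=6
  4: ids {6, 13} → MAX(m.goals_for)=6

Delhi | 6 ; Delhi | 6 ; Quito | 6 ; Hanoi | 6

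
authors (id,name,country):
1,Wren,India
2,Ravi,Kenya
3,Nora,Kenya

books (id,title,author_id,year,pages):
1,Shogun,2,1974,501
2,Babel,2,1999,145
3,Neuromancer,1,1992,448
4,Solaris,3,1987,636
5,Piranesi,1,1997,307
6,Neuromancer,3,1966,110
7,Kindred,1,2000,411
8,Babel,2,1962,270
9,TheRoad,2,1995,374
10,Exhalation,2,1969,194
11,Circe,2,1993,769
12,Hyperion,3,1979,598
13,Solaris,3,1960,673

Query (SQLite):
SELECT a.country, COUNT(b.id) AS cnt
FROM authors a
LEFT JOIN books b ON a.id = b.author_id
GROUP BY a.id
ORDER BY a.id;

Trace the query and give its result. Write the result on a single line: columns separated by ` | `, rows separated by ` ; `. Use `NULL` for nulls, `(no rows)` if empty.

India | 3 ; Kenya | 6 ; Kenya | 4

LEFT JOIN keeps every authors row; unmatched ones get NULL for books columns.
Group by authors.id and compute COUNT(b.id). COUNT(col) of an all-NULL group is 0.
  1: ids {3, 5, 7} → COUNT(b.id)=3
  2: ids {1, 2, 8, 9, 10, 11} → COUNT(b.id)=6
  3: ids {4, 6, 12, 13} → COUNT(b.id)=4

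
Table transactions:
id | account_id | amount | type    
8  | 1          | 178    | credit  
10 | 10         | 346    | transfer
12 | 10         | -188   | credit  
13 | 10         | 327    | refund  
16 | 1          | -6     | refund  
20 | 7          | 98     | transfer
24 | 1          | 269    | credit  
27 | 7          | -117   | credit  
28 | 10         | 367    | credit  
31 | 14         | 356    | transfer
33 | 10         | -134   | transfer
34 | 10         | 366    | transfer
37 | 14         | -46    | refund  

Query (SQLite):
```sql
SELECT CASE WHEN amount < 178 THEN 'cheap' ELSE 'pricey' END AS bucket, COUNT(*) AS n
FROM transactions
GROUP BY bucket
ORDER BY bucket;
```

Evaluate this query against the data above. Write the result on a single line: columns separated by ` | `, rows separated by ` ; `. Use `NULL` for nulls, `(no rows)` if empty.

Bucket rows by amount < 178 → 'cheap' else 'pricey'; count each bucket.

cheap | 6 ; pricey | 7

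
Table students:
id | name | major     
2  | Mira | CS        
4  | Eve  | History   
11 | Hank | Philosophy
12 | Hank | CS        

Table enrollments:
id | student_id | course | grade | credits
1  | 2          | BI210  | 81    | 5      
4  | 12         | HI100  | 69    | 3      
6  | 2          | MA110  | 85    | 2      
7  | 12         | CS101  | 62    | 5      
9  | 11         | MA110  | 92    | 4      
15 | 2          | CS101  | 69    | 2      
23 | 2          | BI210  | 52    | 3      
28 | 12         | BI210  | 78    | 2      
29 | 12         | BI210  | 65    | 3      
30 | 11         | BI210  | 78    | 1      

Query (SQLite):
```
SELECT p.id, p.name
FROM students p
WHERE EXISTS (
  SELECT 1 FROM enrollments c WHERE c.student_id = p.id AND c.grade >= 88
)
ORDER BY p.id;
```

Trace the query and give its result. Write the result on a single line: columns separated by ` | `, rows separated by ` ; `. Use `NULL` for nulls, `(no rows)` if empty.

For each students row, check whether any enrollments with matching student_id has grade >= 88.
Keep rows where that is true.

11 | Hank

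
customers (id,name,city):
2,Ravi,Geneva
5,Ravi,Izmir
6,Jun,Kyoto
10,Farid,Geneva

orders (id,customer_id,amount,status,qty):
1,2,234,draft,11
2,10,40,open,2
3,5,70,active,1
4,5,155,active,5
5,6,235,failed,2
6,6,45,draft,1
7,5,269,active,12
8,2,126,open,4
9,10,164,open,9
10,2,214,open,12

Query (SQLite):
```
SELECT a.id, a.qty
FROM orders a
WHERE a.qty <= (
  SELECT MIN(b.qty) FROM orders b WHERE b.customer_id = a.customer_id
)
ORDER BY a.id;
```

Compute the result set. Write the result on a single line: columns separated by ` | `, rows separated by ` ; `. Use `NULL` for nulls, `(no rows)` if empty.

2 | 2 ; 3 | 1 ; 6 | 1 ; 8 | 4

For each orders row a, compute MIN(qty) over rows sharing a.customer_id.
Keep row a if a.qty <= that per-group MIN.
  customer_id=2: MIN(qty) = 4
  customer_id=5: MIN(qty) = 1
  customer_id=6: MIN(qty) = 1
  customer_id=10: MIN(qty) = 2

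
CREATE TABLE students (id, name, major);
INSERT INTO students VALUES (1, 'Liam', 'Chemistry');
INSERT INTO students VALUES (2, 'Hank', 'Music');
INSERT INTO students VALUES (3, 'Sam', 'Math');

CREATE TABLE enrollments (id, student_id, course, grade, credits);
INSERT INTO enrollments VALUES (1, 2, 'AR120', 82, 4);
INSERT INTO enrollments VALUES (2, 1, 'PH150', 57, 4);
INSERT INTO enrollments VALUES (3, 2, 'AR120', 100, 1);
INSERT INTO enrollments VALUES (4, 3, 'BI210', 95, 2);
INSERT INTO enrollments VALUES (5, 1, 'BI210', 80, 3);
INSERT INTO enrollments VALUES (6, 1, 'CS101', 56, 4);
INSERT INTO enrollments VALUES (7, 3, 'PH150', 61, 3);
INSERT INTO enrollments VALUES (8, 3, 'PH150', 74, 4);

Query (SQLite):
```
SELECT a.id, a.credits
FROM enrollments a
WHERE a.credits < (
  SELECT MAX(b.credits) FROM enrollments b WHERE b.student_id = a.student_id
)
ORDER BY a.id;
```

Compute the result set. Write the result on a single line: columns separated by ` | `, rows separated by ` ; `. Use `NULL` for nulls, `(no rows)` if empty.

3 | 1 ; 4 | 2 ; 5 | 3 ; 7 | 3

For each enrollments row a, compute MAX(credits) over rows sharing a.student_id.
Keep row a if a.credits < that per-group MAX.
  student_id=1: MAX(credits) = 4
  student_id=2: MAX(credits) = 4
  student_id=3: MAX(credits) = 4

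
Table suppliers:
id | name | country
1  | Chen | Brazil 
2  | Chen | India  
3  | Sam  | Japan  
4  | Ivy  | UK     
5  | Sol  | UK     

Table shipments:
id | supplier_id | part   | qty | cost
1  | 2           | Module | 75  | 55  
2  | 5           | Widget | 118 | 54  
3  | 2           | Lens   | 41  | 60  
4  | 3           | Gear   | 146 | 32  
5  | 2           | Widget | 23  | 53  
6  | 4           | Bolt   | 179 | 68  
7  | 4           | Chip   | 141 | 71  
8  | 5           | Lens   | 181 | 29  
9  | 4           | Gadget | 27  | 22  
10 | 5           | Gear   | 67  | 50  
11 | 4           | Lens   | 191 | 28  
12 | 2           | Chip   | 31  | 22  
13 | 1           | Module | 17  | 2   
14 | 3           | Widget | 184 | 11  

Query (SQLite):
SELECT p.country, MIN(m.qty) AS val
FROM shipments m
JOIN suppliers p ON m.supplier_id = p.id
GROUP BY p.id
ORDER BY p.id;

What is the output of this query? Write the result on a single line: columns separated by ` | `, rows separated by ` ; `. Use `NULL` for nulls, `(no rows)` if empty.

Join each shipments row to its suppliers via supplier_id.
Group joined rows by suppliers.id; compute MIN(m.qty) per group.
  1: ids {13} → MIN(m.qty)=17
  2: ids {1, 3, 5, 12} → MIN(m.qty)=23
  3: ids {4, 14} → MIN(m.qty)=146
  4: ids {6, 7, 9, 11} → MIN(m.qty)=27
  5: ids {2, 8, 10} → MIN(m.qty)=67

Brazil | 17 ; India | 23 ; Japan | 146 ; UK | 27 ; UK | 67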